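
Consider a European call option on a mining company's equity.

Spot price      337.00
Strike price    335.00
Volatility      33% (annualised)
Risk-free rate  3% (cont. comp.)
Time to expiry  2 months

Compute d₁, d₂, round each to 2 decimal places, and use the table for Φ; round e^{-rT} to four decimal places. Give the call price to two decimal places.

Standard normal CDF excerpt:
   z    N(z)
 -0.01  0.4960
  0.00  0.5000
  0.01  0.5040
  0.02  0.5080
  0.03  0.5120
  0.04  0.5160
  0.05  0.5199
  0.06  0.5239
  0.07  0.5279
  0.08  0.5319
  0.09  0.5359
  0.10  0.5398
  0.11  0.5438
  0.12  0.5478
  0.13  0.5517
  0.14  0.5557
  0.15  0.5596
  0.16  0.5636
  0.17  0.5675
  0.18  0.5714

T = 0.1667;  σ√T = 0.1347
ln(S/K) + (r + σ²/2)T = ln(337/335) + (0.03 + 0.33²/2)·0.1667 = 0.0060 + 0.0141 = 0.0200
d₁ = 0.0200 / 0.1347 = 0.1487 which rounds to 0.15
d₂ = d₁ − σ√T = 0.1487 − 0.1347 = 0.0139 which rounds to 0.01
exp(−rT) = exp(−0.03·0.1667) = 0.9950
N(d₁) = N(0.15) = 0.5596;  N(d₂) = N(0.01) = 0.5040
C = 337·0.5596 − 335·0.9950·0.5040 = 188.5852 − 167.9958 = 20.5894

20.59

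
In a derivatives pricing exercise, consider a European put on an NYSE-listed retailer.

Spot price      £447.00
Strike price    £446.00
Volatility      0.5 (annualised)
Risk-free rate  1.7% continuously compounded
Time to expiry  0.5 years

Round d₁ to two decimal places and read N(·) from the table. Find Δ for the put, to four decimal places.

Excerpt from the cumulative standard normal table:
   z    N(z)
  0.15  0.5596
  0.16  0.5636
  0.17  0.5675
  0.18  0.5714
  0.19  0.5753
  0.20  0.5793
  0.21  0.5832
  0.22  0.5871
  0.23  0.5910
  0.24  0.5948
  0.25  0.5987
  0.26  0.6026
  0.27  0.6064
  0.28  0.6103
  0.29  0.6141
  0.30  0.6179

σ√T = 0.5·√0.5 = 0.3536
d₁ = [ln(447/446) + (0.017 + 0.5²/2)·0.5] / 0.3536 = [0.0022 + 0.0710] / 0.3536 = 0.2072 ≈ 0.21
N(d₁) = N(0.21) = 0.5832
Δ_put = N(d₁) − 1 = 0.5832 − 1 = -0.4168

-0.4168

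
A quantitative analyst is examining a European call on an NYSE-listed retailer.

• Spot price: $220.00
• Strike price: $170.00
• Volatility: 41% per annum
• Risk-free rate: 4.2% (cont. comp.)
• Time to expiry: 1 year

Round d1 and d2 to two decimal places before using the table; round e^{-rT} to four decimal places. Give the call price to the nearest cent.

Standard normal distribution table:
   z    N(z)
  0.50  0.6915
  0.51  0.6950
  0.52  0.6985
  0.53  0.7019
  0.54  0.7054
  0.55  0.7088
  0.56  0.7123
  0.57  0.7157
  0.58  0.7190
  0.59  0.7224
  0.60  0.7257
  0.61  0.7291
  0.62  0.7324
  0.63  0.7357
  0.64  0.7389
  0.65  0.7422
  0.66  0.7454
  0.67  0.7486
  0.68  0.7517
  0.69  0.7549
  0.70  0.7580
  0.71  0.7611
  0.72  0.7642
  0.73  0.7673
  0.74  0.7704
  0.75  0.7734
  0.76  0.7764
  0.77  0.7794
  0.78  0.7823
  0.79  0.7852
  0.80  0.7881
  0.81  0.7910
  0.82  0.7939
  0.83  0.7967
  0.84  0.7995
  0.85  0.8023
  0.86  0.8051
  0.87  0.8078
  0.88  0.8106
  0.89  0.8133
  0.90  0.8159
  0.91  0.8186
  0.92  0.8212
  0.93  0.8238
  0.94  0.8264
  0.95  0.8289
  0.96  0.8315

σ√T = 0.41 × 1.0000 = 0.4100
d₁ = [ln(220/170) + (0.042 + ½·0.41²)·1] / (σ√T) = (0.2578 + 0.1260) / 0.4100 = 0.9363 which rounds to 0.94
d₂ = 0.9363 − 0.4100 = 0.5263 which rounds to 0.53
exp(−rT) = exp(−0.042·1) = 0.9589
C = 220·N(0.94) − 170·0.9589·N(0.53) = 220·0.8264 − 170·0.9589·0.7019 = 181.8080 − 114.4188 = 67.3892

$67.39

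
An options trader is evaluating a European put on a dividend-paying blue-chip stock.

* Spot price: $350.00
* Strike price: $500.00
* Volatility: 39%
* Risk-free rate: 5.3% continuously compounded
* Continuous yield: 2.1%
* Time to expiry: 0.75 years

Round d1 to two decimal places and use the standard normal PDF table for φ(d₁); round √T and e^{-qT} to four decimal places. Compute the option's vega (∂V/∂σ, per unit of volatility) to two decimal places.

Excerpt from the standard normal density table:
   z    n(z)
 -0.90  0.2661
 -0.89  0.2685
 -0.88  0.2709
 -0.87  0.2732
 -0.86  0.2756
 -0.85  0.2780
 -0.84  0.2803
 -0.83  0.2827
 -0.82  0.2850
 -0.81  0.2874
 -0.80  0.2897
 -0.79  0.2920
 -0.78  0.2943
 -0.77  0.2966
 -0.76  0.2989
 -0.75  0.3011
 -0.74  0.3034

σ√T = 0.39·√0.75 = 0.3377
ln(S/K) + (r − q + σ²/2)T = ln(350/500) + (0.053 − 0.021 + 0.39²/2)·0.75 = -0.3567 + 0.0810 = -0.2756
d₁ = -0.2756 / 0.3377 = -0.8161 which rounds to -0.82
√T = √0.75 = 0.8660
φ(d₁) = φ(-0.82) = 0.2850
e^(−qT) = e^(−0.021·0.75) = 0.9844
vega = S·e^(−qT)·φ(d₁)·√T = 350·0.9844·0.2850·0.8660 = 85.0359

85.04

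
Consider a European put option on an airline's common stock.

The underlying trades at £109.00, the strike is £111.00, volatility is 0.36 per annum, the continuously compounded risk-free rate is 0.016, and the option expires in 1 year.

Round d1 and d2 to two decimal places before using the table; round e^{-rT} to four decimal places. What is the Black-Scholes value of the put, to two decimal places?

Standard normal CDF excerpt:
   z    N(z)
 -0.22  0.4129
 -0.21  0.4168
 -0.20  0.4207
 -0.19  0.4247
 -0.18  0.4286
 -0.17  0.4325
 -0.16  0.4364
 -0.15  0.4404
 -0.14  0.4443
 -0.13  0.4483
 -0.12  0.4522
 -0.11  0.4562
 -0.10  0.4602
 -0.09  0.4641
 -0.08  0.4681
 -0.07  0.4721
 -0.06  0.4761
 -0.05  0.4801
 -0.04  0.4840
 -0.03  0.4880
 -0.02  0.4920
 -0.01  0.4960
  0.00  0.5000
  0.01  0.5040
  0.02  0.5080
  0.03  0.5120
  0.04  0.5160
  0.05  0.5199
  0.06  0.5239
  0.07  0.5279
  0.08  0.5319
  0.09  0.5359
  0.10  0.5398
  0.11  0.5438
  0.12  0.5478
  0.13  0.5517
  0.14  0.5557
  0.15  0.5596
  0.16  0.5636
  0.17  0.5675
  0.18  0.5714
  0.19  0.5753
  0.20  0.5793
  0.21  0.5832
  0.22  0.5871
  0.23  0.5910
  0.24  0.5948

£15.70

σ√T = 0.36 × 1.0000 = 0.3600
d₁ = [ln(109/111) + (0.016 + ½·0.36²)·1] / (σ√T) = (-0.0182 + 0.0808) / 0.3600 = 0.1739 which rounds to 0.17
d₂ = 0.1739 − 0.3600 = -0.1861 which rounds to -0.19
e^(−rT) = e^(−0.016·1) = 0.9841
N(−d₂) = N(0.19) = 0.5753;  N(−d₁) = N(-0.17) = 0.4325
P = 111·0.9841·0.5753 − 109·0.4325 = 62.8430 − 47.1425 = 15.7005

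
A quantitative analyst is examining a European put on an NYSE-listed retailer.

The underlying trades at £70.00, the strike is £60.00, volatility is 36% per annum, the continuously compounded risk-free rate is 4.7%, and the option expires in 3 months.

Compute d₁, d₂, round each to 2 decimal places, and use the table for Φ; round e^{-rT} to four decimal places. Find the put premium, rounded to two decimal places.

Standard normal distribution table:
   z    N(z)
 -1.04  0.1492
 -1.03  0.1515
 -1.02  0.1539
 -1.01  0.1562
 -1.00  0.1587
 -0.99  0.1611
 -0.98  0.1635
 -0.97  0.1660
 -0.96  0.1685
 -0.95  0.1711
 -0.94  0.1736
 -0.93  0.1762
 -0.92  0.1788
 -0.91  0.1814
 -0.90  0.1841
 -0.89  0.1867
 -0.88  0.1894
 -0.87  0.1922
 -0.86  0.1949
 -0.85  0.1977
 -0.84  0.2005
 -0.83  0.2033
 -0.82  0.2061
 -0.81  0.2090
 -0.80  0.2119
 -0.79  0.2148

σ√T = 0.36·√0.25 = 0.1800
d₁ = [ln(70/60) + (0.047 + 0.36²/2)·0.25] / 0.1800 = [0.1542 + 0.0279] / 0.1800 = 1.0117 → 1.01
d₂ = d₁ − σ√T = 1.0117 − 0.1800 = 0.8317 → 0.83
exp(−rT) = exp(−0.047·0.25) = 0.9883
N(−d₂) = N(-0.83) = 0.2033;  N(−d₁) = N(-1.01) = 0.1562
P = 60·0.9883·0.2033 − 70·0.1562 = 12.0553 − 10.9340 = 1.1213

£1.12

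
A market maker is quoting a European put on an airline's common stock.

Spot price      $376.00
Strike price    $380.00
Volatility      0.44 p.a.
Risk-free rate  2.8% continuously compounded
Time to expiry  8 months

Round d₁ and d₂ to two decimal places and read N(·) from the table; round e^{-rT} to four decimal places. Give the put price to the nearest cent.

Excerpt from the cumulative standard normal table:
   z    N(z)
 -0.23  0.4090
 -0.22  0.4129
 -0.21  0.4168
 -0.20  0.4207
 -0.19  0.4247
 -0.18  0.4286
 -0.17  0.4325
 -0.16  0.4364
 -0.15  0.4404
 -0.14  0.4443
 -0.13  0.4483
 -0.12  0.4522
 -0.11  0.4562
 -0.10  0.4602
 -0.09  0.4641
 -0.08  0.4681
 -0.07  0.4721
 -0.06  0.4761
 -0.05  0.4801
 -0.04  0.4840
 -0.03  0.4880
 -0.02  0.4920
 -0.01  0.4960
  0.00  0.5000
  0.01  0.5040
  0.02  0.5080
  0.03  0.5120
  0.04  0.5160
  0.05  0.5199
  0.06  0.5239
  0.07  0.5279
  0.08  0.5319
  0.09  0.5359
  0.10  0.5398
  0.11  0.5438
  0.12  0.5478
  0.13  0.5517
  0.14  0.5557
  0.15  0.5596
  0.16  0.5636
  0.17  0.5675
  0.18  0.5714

$52.02

T = 0.6667;  σ√T = 0.3593
d₁ = [ln(376/380) + (0.028 + 0.44²/2)·0.6667] / 0.3593 = [-0.0106 + 0.0832] / 0.3593 = 0.2021 → 0.20
d₂ = d₁ − σ√T = 0.2021 − 0.3593 = -0.1571 → -0.16
e^(−rT) = e^(−0.028·0.6667) = 0.9815
P = 380·0.9815·N(0.16) − 376·N(-0.20) = 380·0.9815·0.5636 − 376·0.4207 = 210.2059 − 158.1832 = 52.0227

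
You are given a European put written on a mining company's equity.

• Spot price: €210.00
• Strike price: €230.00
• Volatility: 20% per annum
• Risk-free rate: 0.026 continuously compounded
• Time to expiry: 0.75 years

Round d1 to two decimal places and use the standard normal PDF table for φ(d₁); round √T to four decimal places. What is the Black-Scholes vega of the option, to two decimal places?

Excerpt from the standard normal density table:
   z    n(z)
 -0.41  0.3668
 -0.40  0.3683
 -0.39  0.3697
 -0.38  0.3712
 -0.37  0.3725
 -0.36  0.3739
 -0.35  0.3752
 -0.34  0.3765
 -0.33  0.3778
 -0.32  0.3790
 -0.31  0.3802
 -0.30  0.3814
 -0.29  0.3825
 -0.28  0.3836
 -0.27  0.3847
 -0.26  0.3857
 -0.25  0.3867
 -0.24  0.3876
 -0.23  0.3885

σ√T = 0.2 × 0.8660 = 0.1732
ln(S/K) + (r + σ²/2)T = ln(210/230) + (0.026 + 0.2²/2)·0.75 = -0.0910 + 0.0345 = -0.0565
d₁ = -0.0565 / 0.1732 = -0.3260 ≈ -0.33
√T = √0.75 = 0.8660
φ(d₁) = φ(-0.33) = 0.3778
vega = S·φ(d₁)·√T = 210·0.3778·0.8660 = 68.7067
(Vega is the same for a European call and put with the same parameters.)

68.71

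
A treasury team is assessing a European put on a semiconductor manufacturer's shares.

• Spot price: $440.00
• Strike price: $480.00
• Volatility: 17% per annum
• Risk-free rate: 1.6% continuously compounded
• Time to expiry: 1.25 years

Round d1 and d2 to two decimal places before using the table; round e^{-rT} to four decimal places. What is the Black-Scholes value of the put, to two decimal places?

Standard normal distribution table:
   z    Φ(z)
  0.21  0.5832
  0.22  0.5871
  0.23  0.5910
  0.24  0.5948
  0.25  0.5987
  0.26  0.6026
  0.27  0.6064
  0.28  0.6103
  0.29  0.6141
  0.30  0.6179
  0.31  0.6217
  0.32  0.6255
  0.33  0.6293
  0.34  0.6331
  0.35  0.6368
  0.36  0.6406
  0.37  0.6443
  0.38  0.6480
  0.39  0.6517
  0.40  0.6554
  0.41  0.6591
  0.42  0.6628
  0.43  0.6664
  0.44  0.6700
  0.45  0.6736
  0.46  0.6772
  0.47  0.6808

σ√T = 0.17·√1.25 = 0.1901
d₁ = [ln(440/480) + (0.016 + 0.17²/2)·1.25] / 0.1901 = [-0.0870 + 0.0381] / 0.1901 = -0.2575 → -0.26
d₂ = d₁ − σ√T = -0.2575 − 0.1901 = -0.4476 → -0.45
exp(−rT) = exp(−0.016·1.25) = 0.9802
P = 480·0.9802·N(0.45) − 440·N(0.26) = 480·0.9802·0.6736 − 440·0.6026 = 316.9261 − 265.1440 = 51.7821

$51.78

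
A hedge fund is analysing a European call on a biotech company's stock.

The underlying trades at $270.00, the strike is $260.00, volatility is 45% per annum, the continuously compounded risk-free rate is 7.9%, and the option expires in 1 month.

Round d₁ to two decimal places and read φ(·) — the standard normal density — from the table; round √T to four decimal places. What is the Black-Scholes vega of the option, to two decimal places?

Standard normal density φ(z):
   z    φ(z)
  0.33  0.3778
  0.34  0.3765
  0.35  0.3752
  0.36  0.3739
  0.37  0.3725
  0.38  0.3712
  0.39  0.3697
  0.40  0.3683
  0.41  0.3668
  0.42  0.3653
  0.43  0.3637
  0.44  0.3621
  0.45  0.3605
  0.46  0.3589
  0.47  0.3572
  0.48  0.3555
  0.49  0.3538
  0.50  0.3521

σ√T = 0.45·√0.08333 = 0.1299
d₁ = [ln(270/260) + (0.079 + 0.45²/2)·0.08333] / 0.1299 = [0.0377 + 0.0150] / 0.1299 = 0.4062 which rounds to 0.41
√T = √0.08333 = 0.2887
φ(d₁) = φ(0.41) = 0.3668
vega = S·φ(d₁)·√T = 270·0.3668·0.2887 = 28.5917
(The put has the same vega.)

28.59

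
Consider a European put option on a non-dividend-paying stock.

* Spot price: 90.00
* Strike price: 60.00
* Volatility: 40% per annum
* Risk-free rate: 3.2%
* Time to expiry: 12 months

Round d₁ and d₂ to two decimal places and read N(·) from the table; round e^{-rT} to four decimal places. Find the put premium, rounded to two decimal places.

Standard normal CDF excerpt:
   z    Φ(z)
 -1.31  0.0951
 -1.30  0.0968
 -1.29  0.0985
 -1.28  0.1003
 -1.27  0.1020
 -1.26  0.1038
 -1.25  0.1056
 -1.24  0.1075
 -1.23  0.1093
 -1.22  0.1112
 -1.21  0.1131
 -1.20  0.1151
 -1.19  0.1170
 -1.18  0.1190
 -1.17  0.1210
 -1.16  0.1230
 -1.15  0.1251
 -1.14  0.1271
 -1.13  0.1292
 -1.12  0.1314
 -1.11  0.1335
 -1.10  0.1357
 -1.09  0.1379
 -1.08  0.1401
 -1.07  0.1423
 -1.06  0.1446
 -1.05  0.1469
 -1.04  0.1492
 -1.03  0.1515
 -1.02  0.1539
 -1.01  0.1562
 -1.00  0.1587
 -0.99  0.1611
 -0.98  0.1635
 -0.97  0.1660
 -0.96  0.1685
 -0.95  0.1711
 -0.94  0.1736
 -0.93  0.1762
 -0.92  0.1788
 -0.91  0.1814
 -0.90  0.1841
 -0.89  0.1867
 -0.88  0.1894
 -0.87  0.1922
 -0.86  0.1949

σ√T = 0.4·√1 = 0.4000
d₁ = [ln(90/60) + (0.032 + 0.4²/2)·1] / 0.4000 = [0.4055 + 0.1120] / 0.4000 = 1.2937 → 1.29
d₂ = d₁ − σ√T = 1.2937 − 0.4000 = 0.8937 → 0.89
exp(−rT) = exp(−0.032·1) = 0.9685
P = 60·0.9685·N(-0.89) − 90·N(-1.29) = 60·0.9685·0.1867 − 90·0.0985 = 10.8491 − 8.8650 = 1.9841

1.98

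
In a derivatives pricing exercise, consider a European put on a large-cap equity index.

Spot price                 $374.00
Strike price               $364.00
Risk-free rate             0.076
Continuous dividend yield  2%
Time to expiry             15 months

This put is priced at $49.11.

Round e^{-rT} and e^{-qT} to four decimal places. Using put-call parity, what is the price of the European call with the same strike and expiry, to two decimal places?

e^(−qT) = e^(−0.02·1.25) = 0.9753;  e^(−rT) = e^(−0.076·1.25) = 0.9094
Put-call parity: C − P = S·e^(−qT) − K·e^(−rT) = 374·0.9753 − 364·0.9094 = 364.7622 − 331.0216 = 33.7406
C = P + (C − P) = 49.11 + (33.7406) = 82.8506

$82.85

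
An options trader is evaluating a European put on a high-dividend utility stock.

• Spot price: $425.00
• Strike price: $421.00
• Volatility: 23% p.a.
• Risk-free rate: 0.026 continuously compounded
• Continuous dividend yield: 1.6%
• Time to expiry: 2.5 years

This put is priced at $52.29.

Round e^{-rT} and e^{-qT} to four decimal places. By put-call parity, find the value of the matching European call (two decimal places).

exp(−qT) = exp(−0.016·2.5) = 0.9608;  exp(−rT) = exp(−0.026·2.5) = 0.9371
Put-call parity: C − P = S·e^(−qT) − K·e^(−rT) = 425·0.9608 − 421·0.9371 = 408.3400 − 394.5191 = 13.8209
C = P + (C − P) = 52.29 + (13.8209) = 66.1109

$66.11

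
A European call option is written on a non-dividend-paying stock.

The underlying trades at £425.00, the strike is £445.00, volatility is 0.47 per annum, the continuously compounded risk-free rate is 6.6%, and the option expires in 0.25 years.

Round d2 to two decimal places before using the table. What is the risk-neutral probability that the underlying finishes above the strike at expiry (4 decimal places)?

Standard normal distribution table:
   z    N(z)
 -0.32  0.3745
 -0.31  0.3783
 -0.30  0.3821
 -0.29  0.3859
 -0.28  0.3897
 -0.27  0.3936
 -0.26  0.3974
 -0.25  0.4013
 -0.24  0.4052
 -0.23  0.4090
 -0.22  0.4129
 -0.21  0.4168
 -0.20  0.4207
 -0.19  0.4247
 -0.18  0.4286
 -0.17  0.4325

0.4052

σ√T = 0.47 × 0.5000 = 0.2350
d₁ = [ln(425/445) + (0.066 + 0.47²/2)·0.25] / 0.2350 = [-0.0460 + 0.0441] / 0.2350 = -0.0080 ⇒ -0.01
d₂ = d₁ − σ√T = -0.0080 − 0.2350 = -0.2430 ⇒ -0.24
Pr(exercise) under Q = N(d₂) = 0.4052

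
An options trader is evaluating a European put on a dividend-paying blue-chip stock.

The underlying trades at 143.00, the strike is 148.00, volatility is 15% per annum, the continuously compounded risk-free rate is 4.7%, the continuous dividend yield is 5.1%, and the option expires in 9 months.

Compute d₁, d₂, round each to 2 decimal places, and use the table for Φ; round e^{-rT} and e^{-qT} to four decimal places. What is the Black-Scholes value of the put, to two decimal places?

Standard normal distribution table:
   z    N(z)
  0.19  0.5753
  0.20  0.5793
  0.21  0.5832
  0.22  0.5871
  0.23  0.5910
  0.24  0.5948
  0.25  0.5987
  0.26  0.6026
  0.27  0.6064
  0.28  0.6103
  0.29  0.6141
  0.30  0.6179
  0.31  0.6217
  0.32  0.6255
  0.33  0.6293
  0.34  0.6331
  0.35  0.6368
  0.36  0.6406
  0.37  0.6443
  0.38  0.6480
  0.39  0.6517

σ√T = 0.15·√0.75 = 0.1299
d₁ = [ln(143/148) + (0.047 − 0.051 + 0.15²/2)·0.75] / 0.1299 = [-0.0344 + 0.0054] / 0.1299 = -0.2227 → -0.22
d₂ = d₁ − σ√T = -0.2227 − 0.1299 = -0.3526 → -0.35
e^(−qT) = e^(−0.051·0.75) = 0.9625;  e^(−rT) = e^(−0.047·0.75) = 0.9654
N(−d₂) = N(0.35) = 0.6368;  N(−d₁) = N(0.22) = 0.5871
P = 148·0.9654·0.6368 − 143·0.9625·0.5871 = 90.9855 − 80.8070 = 10.1785

10.18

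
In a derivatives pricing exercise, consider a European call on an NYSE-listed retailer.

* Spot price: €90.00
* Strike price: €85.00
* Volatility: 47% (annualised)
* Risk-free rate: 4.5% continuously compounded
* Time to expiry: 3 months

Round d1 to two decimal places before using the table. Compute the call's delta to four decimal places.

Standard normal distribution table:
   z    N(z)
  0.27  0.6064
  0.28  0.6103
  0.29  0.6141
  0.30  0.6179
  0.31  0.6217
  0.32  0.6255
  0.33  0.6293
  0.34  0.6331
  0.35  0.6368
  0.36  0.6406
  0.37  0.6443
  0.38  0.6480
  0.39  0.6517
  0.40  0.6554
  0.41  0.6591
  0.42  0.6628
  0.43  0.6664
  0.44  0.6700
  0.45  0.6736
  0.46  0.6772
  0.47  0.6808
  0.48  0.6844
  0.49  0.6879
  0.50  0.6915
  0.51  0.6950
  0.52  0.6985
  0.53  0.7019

σ√T = 0.47 × 0.5000 = 0.2350
d₁ = [ln(90/85) + (0.045 + 0.47²/2)·0.25] / 0.2350 = [0.0572 + 0.0389] / 0.2350 = 0.4086 ⇒ 0.41
N(d₁) = N(0.41) = 0.6591
Δ_call = N(d₁) = 0.6591

0.6591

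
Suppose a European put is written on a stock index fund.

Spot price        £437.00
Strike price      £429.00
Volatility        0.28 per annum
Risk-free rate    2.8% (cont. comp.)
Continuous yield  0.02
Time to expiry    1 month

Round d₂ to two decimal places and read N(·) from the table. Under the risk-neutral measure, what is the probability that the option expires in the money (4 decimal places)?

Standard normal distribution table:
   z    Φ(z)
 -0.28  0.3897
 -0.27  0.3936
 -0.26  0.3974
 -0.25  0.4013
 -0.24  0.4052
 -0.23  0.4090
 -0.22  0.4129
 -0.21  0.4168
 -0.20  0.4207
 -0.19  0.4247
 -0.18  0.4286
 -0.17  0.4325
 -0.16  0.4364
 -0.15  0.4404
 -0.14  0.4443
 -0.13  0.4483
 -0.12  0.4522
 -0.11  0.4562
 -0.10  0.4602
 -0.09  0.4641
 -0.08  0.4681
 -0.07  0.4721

σ√T = 0.28·√0.08333 = 0.0808
ln(S/K) + (r − q + σ²/2)T = ln(437/429) + (0.028 − 0.02 + 0.28²/2)·0.08333 = 0.0185 + 0.0039 = 0.0224
d₁ = 0.0224 / 0.0808 = 0.2772 ⇒ 0.28
d₂ = d₁ − σ√T = 0.2772 − 0.0808 = 0.1964 ⇒ 0.20
Risk-neutral Pr[S_T < K] = N(−d₂) = N(-0.20) = 0.4207

0.4207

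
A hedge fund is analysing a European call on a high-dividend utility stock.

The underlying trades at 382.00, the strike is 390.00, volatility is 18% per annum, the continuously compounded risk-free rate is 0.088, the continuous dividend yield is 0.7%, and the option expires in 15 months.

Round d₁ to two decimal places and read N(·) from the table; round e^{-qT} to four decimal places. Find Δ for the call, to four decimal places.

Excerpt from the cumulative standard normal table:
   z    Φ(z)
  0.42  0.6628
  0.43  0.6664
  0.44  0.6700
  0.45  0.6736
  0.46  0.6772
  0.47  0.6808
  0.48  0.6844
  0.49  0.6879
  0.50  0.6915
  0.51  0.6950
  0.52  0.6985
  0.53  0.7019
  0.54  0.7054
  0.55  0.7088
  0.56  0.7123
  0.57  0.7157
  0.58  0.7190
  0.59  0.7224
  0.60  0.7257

0.6855

T = 1.25;  σ√T = 0.2012
d₁ = [ln(382/390) + (0.088 − 0.007 + 0.18²/2)·1.25] / 0.2012 = [-0.0207 + 0.1215] / 0.2012 = 0.5007 ≈ 0.50
N(d₁) = N(0.50) = 0.6915
Δ_call = exp(−qT)·N(d₁) = 0.9913·0.6915 = 0.6855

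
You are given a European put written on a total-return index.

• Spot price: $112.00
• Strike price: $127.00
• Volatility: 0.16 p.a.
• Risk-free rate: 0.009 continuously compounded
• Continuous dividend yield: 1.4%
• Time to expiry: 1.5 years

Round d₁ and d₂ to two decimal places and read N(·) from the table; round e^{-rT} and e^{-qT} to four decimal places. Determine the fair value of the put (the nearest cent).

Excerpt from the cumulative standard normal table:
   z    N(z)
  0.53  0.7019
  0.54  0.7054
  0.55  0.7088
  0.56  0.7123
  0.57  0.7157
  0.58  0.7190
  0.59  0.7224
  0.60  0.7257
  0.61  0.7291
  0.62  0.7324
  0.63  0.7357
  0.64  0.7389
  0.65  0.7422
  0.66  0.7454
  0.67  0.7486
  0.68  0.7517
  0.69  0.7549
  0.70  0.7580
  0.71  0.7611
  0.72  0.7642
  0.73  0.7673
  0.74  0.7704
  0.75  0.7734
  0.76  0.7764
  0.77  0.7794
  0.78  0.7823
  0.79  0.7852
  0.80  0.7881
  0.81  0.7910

T = 1.5;  σ√T = 0.1960
d₁ = [ln(112/127) + (0.009 − 0.014 + ½·0.16²)·1.5] / (σ√T) = (-0.1257 + 0.0117) / 0.1960 = -0.5817 ⇒ -0.58
d₂ = -0.5817 − 0.1960 = -0.7777 ⇒ -0.78
e^(−qT) = e^(−0.014·1.5) = 0.9792;  e^(−rT) = e^(−0.009·1.5) = 0.9866
N(−d₂) = N(0.78) = 0.7823;  N(−d₁) = N(0.58) = 0.7190
P = 127·0.9866·0.7823 − 112·0.9792·0.7190 = 98.0208 − 78.8530 = 19.1678

$19.17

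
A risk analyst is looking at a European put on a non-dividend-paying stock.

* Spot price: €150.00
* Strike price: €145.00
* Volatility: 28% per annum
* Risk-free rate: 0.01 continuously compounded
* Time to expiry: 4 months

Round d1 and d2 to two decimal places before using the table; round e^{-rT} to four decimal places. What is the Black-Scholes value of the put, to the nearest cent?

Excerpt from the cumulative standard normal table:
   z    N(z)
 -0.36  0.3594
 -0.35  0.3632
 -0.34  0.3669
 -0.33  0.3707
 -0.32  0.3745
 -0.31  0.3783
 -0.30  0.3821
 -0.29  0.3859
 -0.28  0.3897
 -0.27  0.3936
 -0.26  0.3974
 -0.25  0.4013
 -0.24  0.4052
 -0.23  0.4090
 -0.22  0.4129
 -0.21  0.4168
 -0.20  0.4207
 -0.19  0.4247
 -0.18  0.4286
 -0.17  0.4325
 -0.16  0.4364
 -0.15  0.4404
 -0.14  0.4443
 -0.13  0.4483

σ√T = 0.28 × 0.5774 = 0.1617
ln(S/K) + (r + σ²/2)T = ln(150/145) + (0.01 + 0.28²/2)·0.3333 = 0.0339 + 0.0164 = 0.0503
d₁ = 0.0503 / 0.1617 = 0.3112 which rounds to 0.31
d₂ = d₁ − σ√T = 0.3112 − 0.1617 = 0.1495 which rounds to 0.15
e^(−rT) = e^(−0.01·0.3333) = 0.9967
N(−d₂) = N(-0.15) = 0.4404;  N(−d₁) = N(-0.31) = 0.3783
P = 145·0.9967·0.4404 − 150·0.3783 = 63.6473 − 56.7450 = 6.9023

€6.90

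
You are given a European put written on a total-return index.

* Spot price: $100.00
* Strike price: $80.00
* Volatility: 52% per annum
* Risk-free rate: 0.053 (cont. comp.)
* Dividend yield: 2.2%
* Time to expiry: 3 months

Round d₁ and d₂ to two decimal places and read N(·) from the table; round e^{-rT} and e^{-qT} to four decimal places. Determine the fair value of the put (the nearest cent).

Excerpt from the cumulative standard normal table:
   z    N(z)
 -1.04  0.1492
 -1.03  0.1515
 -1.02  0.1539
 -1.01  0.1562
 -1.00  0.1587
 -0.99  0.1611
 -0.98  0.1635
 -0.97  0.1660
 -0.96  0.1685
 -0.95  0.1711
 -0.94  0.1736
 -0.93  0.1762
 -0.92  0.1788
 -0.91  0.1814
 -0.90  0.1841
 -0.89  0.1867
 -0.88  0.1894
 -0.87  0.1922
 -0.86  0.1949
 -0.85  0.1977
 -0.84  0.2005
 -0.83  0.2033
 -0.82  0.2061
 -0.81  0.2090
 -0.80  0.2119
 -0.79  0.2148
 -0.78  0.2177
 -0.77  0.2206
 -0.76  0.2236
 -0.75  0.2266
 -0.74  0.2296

σ√T = 0.52 × 0.5000 = 0.2600
d₁ = [ln(100/80) + (0.053 − 0.022 + 0.52²/2)·0.25] / 0.2600 = [0.2231 + 0.0416] / 0.2600 = 1.0181 ⇒ 1.02
d₂ = d₁ − σ√T = 1.0181 − 0.2600 = 0.7581 ⇒ 0.76
e^(−qT) = e^(−0.022·0.25) = 0.9945;  e^(−rT) = e^(−0.053·0.25) = 0.9868
N(−d₂) = N(-0.76) = 0.2236;  N(−d₁) = N(-1.02) = 0.1539
P = 80·0.9868·0.2236 − 100·0.9945·0.1539 = 17.6519 − 15.3054 = 2.3465

$2.35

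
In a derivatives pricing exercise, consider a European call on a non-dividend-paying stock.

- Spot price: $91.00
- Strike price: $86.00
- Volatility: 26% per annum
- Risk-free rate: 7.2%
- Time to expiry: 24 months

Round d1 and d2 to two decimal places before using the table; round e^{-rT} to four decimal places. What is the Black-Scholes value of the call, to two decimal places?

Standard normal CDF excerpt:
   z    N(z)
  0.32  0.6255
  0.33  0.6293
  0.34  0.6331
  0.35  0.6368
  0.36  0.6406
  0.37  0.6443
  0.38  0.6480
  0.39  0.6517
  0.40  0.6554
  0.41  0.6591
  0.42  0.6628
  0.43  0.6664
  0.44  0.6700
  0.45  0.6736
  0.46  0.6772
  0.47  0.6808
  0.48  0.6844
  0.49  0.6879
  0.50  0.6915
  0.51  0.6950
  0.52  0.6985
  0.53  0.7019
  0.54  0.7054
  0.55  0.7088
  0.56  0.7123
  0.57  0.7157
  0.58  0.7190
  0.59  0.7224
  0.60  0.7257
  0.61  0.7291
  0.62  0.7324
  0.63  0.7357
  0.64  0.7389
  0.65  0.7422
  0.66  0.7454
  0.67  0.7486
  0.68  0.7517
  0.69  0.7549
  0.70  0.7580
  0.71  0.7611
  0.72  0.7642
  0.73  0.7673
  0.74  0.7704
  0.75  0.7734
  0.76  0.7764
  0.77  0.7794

$22.12

σ√T = 0.26 × 1.4142 = 0.3677
ln(S/K) + (r + σ²/2)T = ln(91/86) + (0.072 + 0.26²/2)·2 = 0.0565 + 0.2116 = 0.2681
d₁ = 0.2681 / 0.3677 = 0.7292 → 0.73
d₂ = d₁ − σ√T = 0.7292 − 0.3677 = 0.3615 → 0.36
e^(−rT) = e^(−0.072·2) = 0.8659
N(d₁) = N(0.73) = 0.7673;  N(d₂) = N(0.36) = 0.6406
C = 91·0.7673 − 86·0.8659·0.6406 = 69.8243 − 47.7038 = 22.1205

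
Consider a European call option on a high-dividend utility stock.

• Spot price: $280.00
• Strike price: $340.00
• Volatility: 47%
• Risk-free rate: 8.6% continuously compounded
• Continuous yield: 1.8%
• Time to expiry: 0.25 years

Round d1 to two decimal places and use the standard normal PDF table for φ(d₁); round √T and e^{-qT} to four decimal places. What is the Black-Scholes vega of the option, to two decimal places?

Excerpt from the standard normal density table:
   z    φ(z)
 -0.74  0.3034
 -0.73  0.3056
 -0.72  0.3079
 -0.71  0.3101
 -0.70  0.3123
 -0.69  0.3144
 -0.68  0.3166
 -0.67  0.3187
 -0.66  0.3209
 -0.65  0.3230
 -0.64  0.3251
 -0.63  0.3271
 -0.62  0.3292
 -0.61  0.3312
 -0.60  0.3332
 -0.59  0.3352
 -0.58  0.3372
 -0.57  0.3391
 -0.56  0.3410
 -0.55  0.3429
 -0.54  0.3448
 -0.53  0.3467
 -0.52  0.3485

σ√T = 0.47·√0.25 = 0.2350
d₁ = [ln(280/340) + (0.086 − 0.018 + 0.47²/2)·0.25] / 0.2350 = [-0.1942 + 0.0446] / 0.2350 = -0.6364 which rounds to -0.64
√T = √0.25 = 0.5000
φ(d₁) = φ(-0.64) = 0.3251
e^(−qT) = e^(−0.018·0.25) = 0.9955
vega = S·e^(−qT)·φ(d₁)·√T = 280·0.9955·0.3251·0.5000 = 45.3092
(Vega is the same for a European call and put with the same parameters.)

45.31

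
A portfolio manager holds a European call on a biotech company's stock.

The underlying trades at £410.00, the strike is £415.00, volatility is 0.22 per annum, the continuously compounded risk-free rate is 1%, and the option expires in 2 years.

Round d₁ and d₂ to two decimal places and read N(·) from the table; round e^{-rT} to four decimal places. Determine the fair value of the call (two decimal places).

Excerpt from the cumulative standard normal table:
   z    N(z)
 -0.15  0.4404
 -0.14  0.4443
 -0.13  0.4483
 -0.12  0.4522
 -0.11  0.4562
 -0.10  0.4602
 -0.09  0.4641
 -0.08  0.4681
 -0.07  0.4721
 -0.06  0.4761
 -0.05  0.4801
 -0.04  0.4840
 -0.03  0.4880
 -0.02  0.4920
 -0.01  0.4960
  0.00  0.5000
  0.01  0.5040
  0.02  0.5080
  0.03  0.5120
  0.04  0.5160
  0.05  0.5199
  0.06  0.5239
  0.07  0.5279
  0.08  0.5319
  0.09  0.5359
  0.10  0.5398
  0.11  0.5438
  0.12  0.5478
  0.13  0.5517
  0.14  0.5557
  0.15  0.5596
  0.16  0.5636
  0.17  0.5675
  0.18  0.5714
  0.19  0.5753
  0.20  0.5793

T = 2;  σ√T = 0.3111
ln(S/K) + (r + σ²/2)T = ln(410/415) + (0.01 + 0.22²/2)·2 = -0.0121 + 0.0684 = 0.0563
d₁ = 0.0563 / 0.3111 = 0.1809 ≈ 0.18
d₂ = d₁ − σ√T = 0.1809 − 0.3111 = -0.1302 ≈ -0.13
exp(−rT) = exp(−0.01·2) = 0.9802
N(d₁) = N(0.18) = 0.5714;  N(d₂) = N(-0.13) = 0.4483
C = 410·0.5714 − 415·0.9802·0.4483 = 234.2740 − 182.3608 = 51.9132

£51.91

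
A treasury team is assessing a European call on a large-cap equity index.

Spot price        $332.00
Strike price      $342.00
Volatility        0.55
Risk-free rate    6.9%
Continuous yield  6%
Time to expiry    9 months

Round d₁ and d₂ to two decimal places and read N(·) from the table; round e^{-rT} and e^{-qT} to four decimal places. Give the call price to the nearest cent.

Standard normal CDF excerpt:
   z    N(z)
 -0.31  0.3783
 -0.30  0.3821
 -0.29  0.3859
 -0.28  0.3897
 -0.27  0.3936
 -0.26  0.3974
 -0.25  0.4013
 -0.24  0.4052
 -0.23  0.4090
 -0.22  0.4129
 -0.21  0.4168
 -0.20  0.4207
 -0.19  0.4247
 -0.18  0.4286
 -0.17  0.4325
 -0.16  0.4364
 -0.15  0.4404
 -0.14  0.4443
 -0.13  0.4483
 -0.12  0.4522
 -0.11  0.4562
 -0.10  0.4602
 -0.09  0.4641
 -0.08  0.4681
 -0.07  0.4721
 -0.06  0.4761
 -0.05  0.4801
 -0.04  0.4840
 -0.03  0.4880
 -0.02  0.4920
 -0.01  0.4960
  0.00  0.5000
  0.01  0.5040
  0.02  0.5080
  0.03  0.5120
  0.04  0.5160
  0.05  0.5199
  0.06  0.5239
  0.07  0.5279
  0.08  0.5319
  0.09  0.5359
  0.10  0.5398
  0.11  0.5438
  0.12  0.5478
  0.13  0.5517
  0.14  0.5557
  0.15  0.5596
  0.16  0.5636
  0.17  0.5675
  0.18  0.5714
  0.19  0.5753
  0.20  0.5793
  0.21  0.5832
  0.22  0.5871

σ√T = 0.55 × 0.8660 = 0.4763
ln(S/K) + (r − q + σ²/2)T = ln(332/342) + (0.069 − 0.06 + 0.55²/2)·0.75 = -0.0297 + 0.1202 = 0.0905
d₁ = 0.0905 / 0.4763 = 0.1900 which rounds to 0.19
d₂ = d₁ − σ√T = 0.1900 − 0.4763 = -0.2863 which rounds to -0.29
exp(−qT) = exp(−0.06·0.75) = 0.9560;  exp(−rT) = exp(−0.069·0.75) = 0.9496
N(d₁) = N(0.19) = 0.5753;  N(d₂) = N(-0.29) = 0.3859
C = 332·0.9560·0.5753 − 342·0.9496·0.3859 = 182.5956 − 125.3261 = 57.2695

$57.27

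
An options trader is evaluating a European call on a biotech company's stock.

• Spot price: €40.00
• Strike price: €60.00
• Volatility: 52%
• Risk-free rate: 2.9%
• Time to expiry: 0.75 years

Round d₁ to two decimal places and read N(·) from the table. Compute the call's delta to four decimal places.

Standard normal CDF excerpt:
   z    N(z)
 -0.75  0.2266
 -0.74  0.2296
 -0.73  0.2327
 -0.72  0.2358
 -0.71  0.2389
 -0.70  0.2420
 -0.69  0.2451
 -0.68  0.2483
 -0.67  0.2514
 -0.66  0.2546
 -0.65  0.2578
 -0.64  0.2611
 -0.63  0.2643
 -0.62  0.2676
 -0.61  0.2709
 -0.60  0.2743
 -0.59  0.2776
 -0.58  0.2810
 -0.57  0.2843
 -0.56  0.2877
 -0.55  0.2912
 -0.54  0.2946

0.2643

σ√T = 0.52·√0.75 = 0.4503
ln(S/K) + (r + σ²/2)T = ln(40/60) + (0.029 + 0.52²/2)·0.75 = -0.4055 + 0.1232 = -0.2823
d₁ = -0.2823 / 0.4503 = -0.6269 ⇒ -0.63
N(d₁) = N(-0.63) = 0.2643
Δ_call = N(d₁) = 0.2643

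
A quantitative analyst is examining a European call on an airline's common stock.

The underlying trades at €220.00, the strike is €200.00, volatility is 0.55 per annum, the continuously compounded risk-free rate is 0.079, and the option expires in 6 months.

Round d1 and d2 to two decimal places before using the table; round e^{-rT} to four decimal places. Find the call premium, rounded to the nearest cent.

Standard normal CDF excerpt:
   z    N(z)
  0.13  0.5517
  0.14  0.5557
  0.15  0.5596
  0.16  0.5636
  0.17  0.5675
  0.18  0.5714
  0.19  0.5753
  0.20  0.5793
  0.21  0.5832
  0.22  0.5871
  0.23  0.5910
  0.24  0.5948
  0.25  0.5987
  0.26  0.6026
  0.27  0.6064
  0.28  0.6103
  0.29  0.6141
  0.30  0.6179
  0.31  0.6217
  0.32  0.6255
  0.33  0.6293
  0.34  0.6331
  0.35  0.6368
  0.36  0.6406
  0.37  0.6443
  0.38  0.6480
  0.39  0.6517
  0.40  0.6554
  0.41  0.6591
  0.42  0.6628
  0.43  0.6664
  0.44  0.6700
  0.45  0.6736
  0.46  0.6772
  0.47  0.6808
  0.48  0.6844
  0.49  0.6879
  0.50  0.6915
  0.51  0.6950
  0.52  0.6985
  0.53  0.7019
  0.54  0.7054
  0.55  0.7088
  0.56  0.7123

T = 0.5;  σ√T = 0.3889
d₁ = [ln(220/200) + (0.079 + ½·0.55²)·0.5] / (σ√T) = (0.0953 + 0.1151) / 0.3889 = 0.5411 ≈ 0.54
d₂ = 0.5411 − 0.3889 = 0.1522 ≈ 0.15
e^(−rT) = e^(−0.079·0.5) = 0.9613
C = 220·N(0.54) − 200·0.9613·N(0.15) = 220·0.7054 − 200·0.9613·0.5596 = 155.1880 − 107.5887 = 47.5993

€47.60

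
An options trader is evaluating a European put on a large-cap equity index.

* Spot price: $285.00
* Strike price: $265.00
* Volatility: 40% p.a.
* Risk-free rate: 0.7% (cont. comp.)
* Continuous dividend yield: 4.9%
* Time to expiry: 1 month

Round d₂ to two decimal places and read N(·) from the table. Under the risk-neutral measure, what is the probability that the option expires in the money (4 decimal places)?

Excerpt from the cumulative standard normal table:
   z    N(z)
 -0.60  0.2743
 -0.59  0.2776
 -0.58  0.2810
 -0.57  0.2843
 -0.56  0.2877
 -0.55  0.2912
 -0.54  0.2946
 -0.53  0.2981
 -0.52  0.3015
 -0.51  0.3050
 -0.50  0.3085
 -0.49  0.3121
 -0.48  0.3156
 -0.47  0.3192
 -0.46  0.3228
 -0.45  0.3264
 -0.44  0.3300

0.2946

T = 0.08333;  σ√T = 0.1155
d₁ = [ln(285/265) + (0.007 − 0.049 + ½·0.4²)·0.08333] / (σ√T) = (0.0728 + 0.0032) / 0.1155 = 0.6575 → 0.66
d₂ = 0.6575 − 0.1155 = 0.5421 → 0.54
Risk-neutral Pr[S_T < K] = N(−d₂) = N(-0.54) = 0.2946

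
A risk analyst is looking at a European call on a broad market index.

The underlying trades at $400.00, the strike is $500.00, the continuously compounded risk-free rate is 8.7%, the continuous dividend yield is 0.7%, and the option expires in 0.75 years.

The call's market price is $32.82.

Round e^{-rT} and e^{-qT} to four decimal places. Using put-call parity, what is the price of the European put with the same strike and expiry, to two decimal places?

e^(−qT) = e^(−0.007·0.75) = 0.9948;  e^(−rT) = e^(−0.087·0.75) = 0.9368
Put-call parity: C − P = S·e^(−qT) − K·e^(−rT) = 400·0.9948 − 500·0.9368 = 397.9200 − 468.4000 = -70.4800
P = C − (C − P) = 32.82 − (-70.4800) = 103.3000

$103.30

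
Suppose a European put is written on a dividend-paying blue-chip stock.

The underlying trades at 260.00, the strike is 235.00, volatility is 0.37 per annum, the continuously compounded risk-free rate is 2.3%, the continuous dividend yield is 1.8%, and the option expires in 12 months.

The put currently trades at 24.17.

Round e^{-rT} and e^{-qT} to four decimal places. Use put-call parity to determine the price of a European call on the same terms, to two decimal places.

exp(−qT) = exp(−0.018·1) = 0.9822;  exp(−rT) = exp(−0.023·1) = 0.9773
Put-call parity: C − P = S·e^(−qT) − K·e^(−rT) = 260·0.9822 − 235·0.9773 = 255.3720 − 229.6655 = 25.7065
C = P + (C − P) = 24.17 + (25.7065) = 49.8765

49.88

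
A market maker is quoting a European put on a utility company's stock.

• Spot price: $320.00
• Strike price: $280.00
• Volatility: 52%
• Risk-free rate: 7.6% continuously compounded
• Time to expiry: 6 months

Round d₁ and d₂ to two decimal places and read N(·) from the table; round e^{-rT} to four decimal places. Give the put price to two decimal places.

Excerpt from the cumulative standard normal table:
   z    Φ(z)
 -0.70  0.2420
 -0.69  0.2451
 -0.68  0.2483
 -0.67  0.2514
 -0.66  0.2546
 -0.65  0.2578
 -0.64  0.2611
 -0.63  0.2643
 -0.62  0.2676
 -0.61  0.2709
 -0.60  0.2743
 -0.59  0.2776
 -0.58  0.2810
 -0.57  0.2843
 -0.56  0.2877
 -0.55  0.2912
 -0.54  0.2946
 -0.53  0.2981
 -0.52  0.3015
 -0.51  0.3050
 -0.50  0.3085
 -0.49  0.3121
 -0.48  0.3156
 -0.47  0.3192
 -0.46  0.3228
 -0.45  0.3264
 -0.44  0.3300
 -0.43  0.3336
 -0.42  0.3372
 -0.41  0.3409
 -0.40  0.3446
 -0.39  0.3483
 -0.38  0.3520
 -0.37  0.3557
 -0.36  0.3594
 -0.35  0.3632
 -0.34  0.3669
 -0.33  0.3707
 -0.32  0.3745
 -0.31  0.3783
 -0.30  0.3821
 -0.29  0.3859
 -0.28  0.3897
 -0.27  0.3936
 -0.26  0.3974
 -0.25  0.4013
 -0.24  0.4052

$22.55

σ√T = 0.52 × 0.7071 = 0.3677
ln(S/K) + (r + σ²/2)T = ln(320/280) + (0.076 + 0.52²/2)·0.5 = 0.1335 + 0.1056 = 0.2391
d₁ = 0.2391 / 0.3677 = 0.6504 → 0.65
d₂ = d₁ − σ√T = 0.6504 − 0.3677 = 0.2827 → 0.28
exp(−rT) = exp(−0.076·0.5) = 0.9627
N(−d₂) = N(-0.28) = 0.3897;  N(−d₁) = N(-0.65) = 0.2578
P = 280·0.9627·0.3897 − 320·0.2578 = 105.0460 − 82.4960 = 22.5500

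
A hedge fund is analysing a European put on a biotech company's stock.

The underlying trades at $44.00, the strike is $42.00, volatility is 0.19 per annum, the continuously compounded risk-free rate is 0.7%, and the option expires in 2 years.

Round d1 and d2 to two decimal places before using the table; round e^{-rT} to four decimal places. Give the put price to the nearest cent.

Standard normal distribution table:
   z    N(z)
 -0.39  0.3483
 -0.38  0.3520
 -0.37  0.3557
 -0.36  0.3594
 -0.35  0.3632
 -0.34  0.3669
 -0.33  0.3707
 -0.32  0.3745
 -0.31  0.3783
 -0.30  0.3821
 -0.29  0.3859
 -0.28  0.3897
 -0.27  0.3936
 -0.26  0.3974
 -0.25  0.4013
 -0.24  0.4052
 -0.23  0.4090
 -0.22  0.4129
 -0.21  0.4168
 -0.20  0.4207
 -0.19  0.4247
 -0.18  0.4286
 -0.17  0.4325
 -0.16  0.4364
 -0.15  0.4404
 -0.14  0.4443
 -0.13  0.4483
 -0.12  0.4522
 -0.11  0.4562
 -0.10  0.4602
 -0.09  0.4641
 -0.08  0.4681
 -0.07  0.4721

T = 2;  σ√T = 0.2687
d₁ = [ln(44/42) + (0.007 + 0.19²/2)·2] / 0.2687 = [0.0465 + 0.0501] / 0.2687 = 0.3596 ⇒ 0.36
d₂ = d₁ − σ√T = 0.3596 − 0.2687 = 0.0909 ⇒ 0.09
exp(−rT) = exp(−0.007·2) = 0.9861
N(−d₂) = N(-0.09) = 0.4641;  N(−d₁) = N(-0.36) = 0.3594
P = 42·0.9861·0.4641 − 44·0.3594 = 19.2213 − 15.8136 = 3.4077

$3.41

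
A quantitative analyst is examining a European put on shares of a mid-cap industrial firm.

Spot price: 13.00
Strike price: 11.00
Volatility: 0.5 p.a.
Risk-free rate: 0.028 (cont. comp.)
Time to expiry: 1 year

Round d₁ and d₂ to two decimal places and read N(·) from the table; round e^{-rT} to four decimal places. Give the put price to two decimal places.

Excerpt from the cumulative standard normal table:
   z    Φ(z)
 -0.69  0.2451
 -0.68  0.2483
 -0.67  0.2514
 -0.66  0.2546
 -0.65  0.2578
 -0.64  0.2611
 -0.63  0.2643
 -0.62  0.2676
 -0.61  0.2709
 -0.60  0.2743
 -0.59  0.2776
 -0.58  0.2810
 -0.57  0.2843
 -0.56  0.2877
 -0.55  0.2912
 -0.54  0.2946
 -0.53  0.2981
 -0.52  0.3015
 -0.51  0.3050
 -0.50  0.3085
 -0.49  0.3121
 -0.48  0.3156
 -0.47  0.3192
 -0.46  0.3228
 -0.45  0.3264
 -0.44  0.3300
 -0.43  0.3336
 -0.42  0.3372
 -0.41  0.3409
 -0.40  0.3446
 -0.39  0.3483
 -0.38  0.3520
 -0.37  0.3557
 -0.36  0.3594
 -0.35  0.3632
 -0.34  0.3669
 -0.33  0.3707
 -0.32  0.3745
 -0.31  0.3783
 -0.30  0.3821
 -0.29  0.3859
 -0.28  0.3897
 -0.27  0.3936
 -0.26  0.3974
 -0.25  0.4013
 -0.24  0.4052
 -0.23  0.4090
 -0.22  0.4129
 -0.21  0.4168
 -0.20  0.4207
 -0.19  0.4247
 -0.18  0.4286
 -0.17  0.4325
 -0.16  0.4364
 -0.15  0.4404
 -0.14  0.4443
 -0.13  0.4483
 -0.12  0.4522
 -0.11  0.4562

1.36

σ√T = 0.5·√1 = 0.5000
d₁ = [ln(13/11) + (0.028 + 0.5²/2)·1] / 0.5000 = [0.1671 + 0.1530] / 0.5000 = 0.6401 ⇒ 0.64
d₂ = d₁ − σ√T = 0.6401 − 0.5000 = 0.1401 ⇒ 0.14
e^(−rT) = e^(−0.028·1) = 0.9724
N(−d₂) = N(-0.14) = 0.4443;  N(−d₁) = N(-0.64) = 0.2611
P = 11·0.9724·0.4443 − 13·0.2611 = 4.7524 − 3.3943 = 1.3581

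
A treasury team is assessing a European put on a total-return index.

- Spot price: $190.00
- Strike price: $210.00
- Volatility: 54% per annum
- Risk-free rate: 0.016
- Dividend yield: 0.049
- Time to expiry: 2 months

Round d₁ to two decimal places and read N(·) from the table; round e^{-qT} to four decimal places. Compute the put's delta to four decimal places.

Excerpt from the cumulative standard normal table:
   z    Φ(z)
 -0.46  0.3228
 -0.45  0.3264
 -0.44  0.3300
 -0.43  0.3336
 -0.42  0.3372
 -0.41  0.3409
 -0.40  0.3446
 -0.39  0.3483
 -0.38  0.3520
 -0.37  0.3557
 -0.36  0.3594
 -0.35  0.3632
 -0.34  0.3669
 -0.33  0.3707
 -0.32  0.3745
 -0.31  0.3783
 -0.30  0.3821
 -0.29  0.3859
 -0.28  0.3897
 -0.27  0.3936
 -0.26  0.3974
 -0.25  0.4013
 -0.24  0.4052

-0.6391

T = 0.1667;  σ√T = 0.2205
d₁ = [ln(190/210) + (0.016 − 0.049 + 0.54²/2)·0.1667] / 0.2205 = [-0.1001 + 0.0188] / 0.2205 = -0.3687 → -0.37
N(d₁) = N(-0.37) = 0.3557
Δ_put = e^(−qT)·(N(d₁) − 1) = 0.9919·(0.3557 − 1) = -0.6391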